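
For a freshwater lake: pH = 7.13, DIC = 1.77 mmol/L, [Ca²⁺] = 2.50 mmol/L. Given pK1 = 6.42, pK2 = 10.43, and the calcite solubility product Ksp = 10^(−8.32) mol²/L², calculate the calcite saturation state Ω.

α₂ = 1 / (1 + [H⁺]/K2 + [H⁺]²/(K1K2)) = 1 / (1 + 10^+3.30 + 10^+2.59)
   = 1 / (1 + 1995.3 + 389.05) = 1/2385.3 = 0.0004192
[CO3²⁻] = α₂ × DIC = 0.0004192 × 1.77 = 0.0007420 mmol/L = 0.7420 μmol/L
Ksp = 10^(−8.32) = 4.786×10^-9
Ω = [Ca²⁺][CO3²⁻]/Ksp = (2.50×10^-3)(7.420×10^-7) / 4.786×10^-9 = 0.388

Ω = 0.388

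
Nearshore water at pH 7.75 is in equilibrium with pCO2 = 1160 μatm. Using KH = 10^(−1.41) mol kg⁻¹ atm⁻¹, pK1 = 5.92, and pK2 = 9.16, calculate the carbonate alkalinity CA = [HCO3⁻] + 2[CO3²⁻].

[CO2*] = KH · pCO2 = 10^(−1.41) × 1160×10^-6 = 4.513×10^-5 mol/kg
α₀ = 1/(1 + K1/[H⁺] + K1K2/[H⁺]²) = 1/(1 + 10^+1.83 + 10^+0.42) = 0.01404
DIC = [CO2*]/α₀ = 4.513×10^-5 / 0.01404 = 3.215 mmol/kg
CA = (α₁ + 2α₂)·DIC = (0.9490 + 2×0.03692) × 3.215 = 3.29 mmol/kg

CA = 3.29 mmol/kg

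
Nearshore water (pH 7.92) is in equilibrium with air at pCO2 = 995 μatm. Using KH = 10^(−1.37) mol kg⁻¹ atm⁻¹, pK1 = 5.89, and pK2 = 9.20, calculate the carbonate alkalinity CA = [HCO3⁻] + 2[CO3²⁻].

[CO2*] = KH · pCO2 = 10^(−1.37) × 995×10^-6 = 4.244×10^-5 mol/kg
α₀ = 1/(1 + K1/[H⁺] + K1K2/[H⁺]²) = 1/(1 + 10^+2.03 + 10^+0.75) = 0.008789
DIC = [CO2*]/α₀ = 4.244×10^-5 / 0.008789 = 4.829 mmol/kg
CA = (α₁ + 2α₂)·DIC = (0.9418 + 2×0.04943) × 4.829 = 5.03 mmol/kg

CA = 5.03 mmol/kg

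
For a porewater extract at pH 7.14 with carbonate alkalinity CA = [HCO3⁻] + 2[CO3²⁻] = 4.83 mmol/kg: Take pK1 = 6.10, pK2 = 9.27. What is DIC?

DIC = 5.23 mmol/kg

CA = [HCO3⁻] + 2[CO3²⁻] = (α₁ + 2α₂)·DIC
At pH 7.14: [H⁺]/K1 = 10^-1.04 = 0.091201, K2/[H⁺] = 10^-2.13 = 0.0074131
α₁ = 1/(1 + 0.091201 + 0.0074131) = 1/1.0986 = 0.9102; α₂ = α₁·K2/[H⁺] = 0.006748
α₁ + 2α₂ = 0.9237
DIC = CA / (α₁ + 2α₂) = 4.83 / 0.9237 = 5.23 mmol/kg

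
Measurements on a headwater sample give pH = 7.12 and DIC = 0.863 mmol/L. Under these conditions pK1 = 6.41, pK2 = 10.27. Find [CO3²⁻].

[CO3²⁻] = 0.511 μmol/L

α₂ = 1 / (1 + [H⁺]/K2 + [H⁺]²/(K1K2)) = 1 / (1 + 10^+3.15 + 10^+2.44)
   = 1 / (1 + 1412.5 + 275.42) = 1/1689.0 = 0.0005921
[CO3²⁻] = α₂ × DIC = 0.0005921 × 0.863 = 0.000511 mmol/L = 0.511 μmol/L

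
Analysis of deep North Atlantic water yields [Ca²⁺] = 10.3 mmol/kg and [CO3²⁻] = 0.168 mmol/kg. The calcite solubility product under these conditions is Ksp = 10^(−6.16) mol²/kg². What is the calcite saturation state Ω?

Ksp = 10^(−6.16) = 6.918×10^-7
Ω = [Ca²⁺][CO3²⁻]/Ksp = (10.3×10^-3)(0.168×10^-3) / 6.918×10^-7 = 2.50

Ω = 2.50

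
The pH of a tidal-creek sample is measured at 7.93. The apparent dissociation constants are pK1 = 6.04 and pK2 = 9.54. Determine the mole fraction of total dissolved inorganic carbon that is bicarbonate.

α₁ = 0.964

α₁ = 1 / (1 + [H⁺]/K1 + K2/[H⁺]) = 1 / (1 + 10^-1.89 + 10^-1.61)
   = 1 / (1 + 0.012882 + 0.024547) = 1/1.0374 = 0.9639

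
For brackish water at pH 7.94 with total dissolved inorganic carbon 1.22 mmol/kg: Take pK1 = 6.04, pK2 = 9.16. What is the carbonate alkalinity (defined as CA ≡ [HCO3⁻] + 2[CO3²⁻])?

CA = [HCO3⁻] + 2[CO3²⁻] = (α₁ + 2α₂)·DIC
At pH 7.94: [H⁺]/K1 = 10^-1.90 = 0.012589, K2/[H⁺] = 10^-1.22 = 0.060256
α₁ = 1/(1 + 0.012589 + 0.060256) = 1/1.0728 = 0.9321; α₂ = α₁·K2/[H⁺] = 0.05616
α₁ + 2α₂ = 1.0444
CA = 1.0444 × 1.22 = 1.27 mmol/kg

CA = 1.27 mmol/kg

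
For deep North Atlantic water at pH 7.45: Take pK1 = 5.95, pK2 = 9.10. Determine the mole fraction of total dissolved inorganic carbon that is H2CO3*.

α₀ = 0.0300

α₀ = 1 / (1 + K1/[H⁺] + K1K2/[H⁺]²) = 1 / (1 + 10^+1.50 + 10^-0.15)
   = 1 / (1 + 31.623 + 0.70795) = 1/33.331 = 0.03000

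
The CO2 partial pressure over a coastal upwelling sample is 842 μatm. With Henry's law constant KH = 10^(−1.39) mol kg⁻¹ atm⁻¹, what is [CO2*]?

[CO2*] = 34.3 μmol/kg

KH = 10^(−1.39) = 4.074×10^-2 mol kg⁻¹ atm⁻¹
[CO2*] = KH · pCO2 = 4.074×10^-2 × 842×10^-6 atm = 3.43×10^-5 mol/kg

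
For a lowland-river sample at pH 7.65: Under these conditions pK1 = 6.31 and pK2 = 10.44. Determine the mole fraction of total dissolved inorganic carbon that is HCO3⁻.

α₁ = 1 / (1 + [H⁺]/K1 + K2/[H⁺]) = 1 / (1 + 10^-1.34 + 10^-2.79)
   = 1 / (1 + 0.045709 + 0.0016218) = 1/1.0473 = 0.9548

α₁ = 0.955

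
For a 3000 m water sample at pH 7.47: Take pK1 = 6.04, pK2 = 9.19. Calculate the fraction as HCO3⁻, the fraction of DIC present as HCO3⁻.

α₁ = 1 / (1 + [H⁺]/K1 + K2/[H⁺]) = 1 / (1 + 10^-1.43 + 10^-1.72)
   = 1 / (1 + 0.037154 + 0.019055) = 1/1.0562 = 0.9468

α₁ = 0.947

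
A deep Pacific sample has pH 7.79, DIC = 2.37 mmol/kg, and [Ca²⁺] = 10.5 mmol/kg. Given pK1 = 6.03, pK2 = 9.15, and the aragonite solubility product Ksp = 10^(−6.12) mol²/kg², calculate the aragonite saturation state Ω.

α₂ = 1 / (1 + [H⁺]/K2 + [H⁺]²/(K1K2)) = 1 / (1 + 10^+1.36 + 10^-0.40)
   = 1 / (1 + 22.909 + 0.39811) = 1/24.307 = 0.04114
[CO3²⁻] = α₂ × DIC = 0.04114 × 2.37 = 0.09750 mmol/kg
Ksp = 10^(−6.12) = 7.586×10^-7
Ω = [Ca²⁺][CO3²⁻]/Ksp = (10.5×10^-3)(9.750×10^-5) / 7.586×10^-7 = 1.35

Ω = 1.35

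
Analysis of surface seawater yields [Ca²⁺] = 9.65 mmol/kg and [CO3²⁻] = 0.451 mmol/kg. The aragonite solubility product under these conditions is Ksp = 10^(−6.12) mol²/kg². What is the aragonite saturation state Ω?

Ω = 5.74

Ksp = 10^(−6.12) = 7.586×10^-7
Ω = [Ca²⁺][CO3²⁻]/Ksp = (9.65×10^-3)(0.451×10^-3) / 7.586×10^-7 = 5.74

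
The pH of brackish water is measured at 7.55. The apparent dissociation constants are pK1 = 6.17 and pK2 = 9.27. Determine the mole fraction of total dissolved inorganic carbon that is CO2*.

α₀ = 1 / (1 + K1/[H⁺] + K1K2/[H⁺]²) = 1 / (1 + 10^+1.38 + 10^-0.34)
   = 1 / (1 + 23.988 + 0.45709) = 1/25.445 = 0.03930

α₀ = 0.0393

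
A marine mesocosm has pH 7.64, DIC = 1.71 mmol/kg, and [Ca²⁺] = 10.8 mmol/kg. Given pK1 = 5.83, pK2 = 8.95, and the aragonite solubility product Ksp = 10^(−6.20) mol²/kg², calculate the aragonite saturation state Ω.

α₂ = 1 / (1 + [H⁺]/K2 + [H⁺]²/(K1K2)) = 1 / (1 + 10^+1.31 + 10^-0.50)
   = 1 / (1 + 20.417 + 0.31623) = 1/21.734 = 0.04601
[CO3²⁻] = α₂ × DIC = 0.04601 × 1.71 = 0.07868 mmol/kg
Ksp = 10^(−6.20) = 6.310×10^-7
Ω = [Ca²⁺][CO3²⁻]/Ksp = (10.8×10^-3)(7.868×10^-5) / 6.310×10^-7 = 1.35

Ω = 1.35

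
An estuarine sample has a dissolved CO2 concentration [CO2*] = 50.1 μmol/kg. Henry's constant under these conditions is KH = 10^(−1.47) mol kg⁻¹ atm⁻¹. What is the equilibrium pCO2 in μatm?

KH = 10^(−1.47) = 3.388×10^-2 mol kg⁻¹ atm⁻¹
pCO2 = [CO2*]/KH = 50.1×10^-6 / 3.388×10^-2 = 1.48×10^-3 atm = 1480 μatm

pCO2 = 1480 μatm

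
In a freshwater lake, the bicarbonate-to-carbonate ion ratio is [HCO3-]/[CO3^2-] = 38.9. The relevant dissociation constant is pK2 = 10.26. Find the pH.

From K2 = [H⁺][CO3^2-]/[HCO3-]:  pH = pK2 − log₁₀([HCO3-]/[CO3^2-])
log₁₀(38.9) = +1.590
pH = 10.26 − (+1.590) = 8.67

pH = 8.67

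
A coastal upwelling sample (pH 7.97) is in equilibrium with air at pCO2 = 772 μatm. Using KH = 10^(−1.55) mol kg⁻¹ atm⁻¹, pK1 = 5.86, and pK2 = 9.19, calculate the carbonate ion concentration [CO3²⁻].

[CO2*] = KH · pCO2 = 10^(−1.55) × 772×10^-6 = 2.176×10^-5 mol/kg
α₀ = 1/(1 + K1/[H⁺] + K1K2/[H⁺]²) = 1/(1 + 10^+2.11 + 10^+0.89) = 0.007268
DIC = [CO2*]/α₀ = 2.176×10^-5 / 0.007268 = 2.994 mmol/kg
[CO3²⁻] = α₂·DIC; α₂ = 0.05642, so [CO3²⁻] = 0.05642 × 2.994 = 0.169 mmol/kg

[CO3²⁻] = 0.169 mmol/kg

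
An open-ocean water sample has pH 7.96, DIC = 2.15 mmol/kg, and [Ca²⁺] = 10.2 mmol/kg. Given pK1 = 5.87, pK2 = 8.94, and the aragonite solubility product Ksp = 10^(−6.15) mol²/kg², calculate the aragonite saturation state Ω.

α₂ = 1 / (1 + [H⁺]/K2 + [H⁺]²/(K1K2)) = 1 / (1 + 10^+0.98 + 10^-1.11)
   = 1 / (1 + 9.5499 + 0.077625) = 1/10.628 = 0.09410
[CO3²⁻] = α₂ × DIC = 0.09410 × 2.15 = 0.2023 mmol/kg
Ksp = 10^(−6.15) = 7.079×10^-7
Ω = [Ca²⁺][CO3²⁻]/Ksp = (10.2×10^-3)(2.023×10^-4) / 7.079×10^-7 = 2.91

Ω = 2.91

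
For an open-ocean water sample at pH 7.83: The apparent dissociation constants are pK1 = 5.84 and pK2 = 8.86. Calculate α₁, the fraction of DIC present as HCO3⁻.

α₁ = 0.906

α₁ = 1 / (1 + [H⁺]/K1 + K2/[H⁺]) = 1 / (1 + 10^-1.99 + 10^-1.03)
   = 1 / (1 + 0.010233 + 0.093325) = 1/1.1036 = 0.9062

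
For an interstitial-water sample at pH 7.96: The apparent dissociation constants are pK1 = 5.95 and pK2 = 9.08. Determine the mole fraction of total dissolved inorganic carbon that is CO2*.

α₀ = 1 / (1 + K1/[H⁺] + K1K2/[H⁺]²) = 1 / (1 + 10^+2.01 + 10^+0.89)
   = 1 / (1 + 102.33 + 7.7625) = 1/111.09 = 0.009002

α₀ = 0.00900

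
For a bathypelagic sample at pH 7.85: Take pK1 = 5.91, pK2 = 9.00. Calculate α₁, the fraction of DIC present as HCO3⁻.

α₁ = 1 / (1 + [H⁺]/K1 + K2/[H⁺]) = 1 / (1 + 10^-1.94 + 10^-1.15)
   = 1 / (1 + 0.011482 + 0.070795) = 1/1.0823 = 0.9240

α₁ = 0.924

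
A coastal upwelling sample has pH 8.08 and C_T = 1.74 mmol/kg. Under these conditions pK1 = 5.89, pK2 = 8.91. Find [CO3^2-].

[CO3²⁻] = 0.223 mmol/kg

α₂ = 1 / (1 + [H⁺]/K2 + [H⁺]²/(K1K2)) = 1 / (1 + 10^+0.83 + 10^-1.36)
   = 1 / (1 + 6.7608 + 0.043652) = 1/7.8045 = 0.1281
[CO3²⁻] = α₂ × DIC = 0.1281 × 1.74 = 0.223 mmol/kg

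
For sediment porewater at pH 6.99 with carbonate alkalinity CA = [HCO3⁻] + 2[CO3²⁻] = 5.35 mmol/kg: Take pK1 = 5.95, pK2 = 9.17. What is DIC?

DIC = 5.80 mmol/kg

CA = [HCO3⁻] + 2[CO3²⁻] = (α₁ + 2α₂)·DIC
At pH 6.99: [H⁺]/K1 = 10^-1.04 = 0.091201, K2/[H⁺] = 10^-2.18 = 0.0066069
α₁ = 1/(1 + 0.091201 + 0.0066069) = 1/1.0978 = 0.9109; α₂ = α₁·K2/[H⁺] = 0.006018
α₁ + 2α₂ = 0.9229
DIC = CA / (α₁ + 2α₂) = 5.35 / 0.9229 = 5.80 mmol/kg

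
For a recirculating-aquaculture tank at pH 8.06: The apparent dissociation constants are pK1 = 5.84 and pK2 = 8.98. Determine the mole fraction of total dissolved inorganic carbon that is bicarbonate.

α₁ = 0.888

α₁ = 1 / (1 + [H⁺]/K1 + K2/[H⁺]) = 1 / (1 + 10^-2.22 + 10^-0.92)
   = 1 / (1 + 0.0060256 + 0.12023) = 1/1.1263 = 0.8879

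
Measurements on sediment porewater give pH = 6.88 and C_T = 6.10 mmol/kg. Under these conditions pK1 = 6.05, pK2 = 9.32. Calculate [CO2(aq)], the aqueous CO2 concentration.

α₀ = 1 / (1 + K1/[H⁺] + K1K2/[H⁺]²) = 1 / (1 + 10^+0.83 + 10^-1.61)
   = 1 / (1 + 6.7608 + 0.024547) = 1/7.7854 = 0.1284
[CO2*] = α₀ × DIC = 0.1284 × 6.10 = 0.784 mmol/kg

[CO2*] = 0.784 mmol/kg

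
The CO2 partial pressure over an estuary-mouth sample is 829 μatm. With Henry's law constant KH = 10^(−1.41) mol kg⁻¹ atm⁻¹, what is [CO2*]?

[CO2*] = 32.3 μmol/kg

KH = 10^(−1.41) = 3.890×10^-2 mol kg⁻¹ atm⁻¹
[CO2*] = KH · pCO2 = 3.890×10^-2 × 829×10^-6 atm = 3.23×10^-5 mol/kg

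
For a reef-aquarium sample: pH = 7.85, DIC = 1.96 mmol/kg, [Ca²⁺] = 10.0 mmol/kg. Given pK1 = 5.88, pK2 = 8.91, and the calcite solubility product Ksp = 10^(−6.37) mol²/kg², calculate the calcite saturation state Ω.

α₂ = 1 / (1 + [H⁺]/K2 + [H⁺]²/(K1K2)) = 1 / (1 + 10^+1.06 + 10^-0.91)
   = 1 / (1 + 11.482 + 0.12303) = 1/12.605 = 0.07934
[CO3²⁻] = α₂ × DIC = 0.07934 × 1.96 = 0.1555 mmol/kg
Ksp = 10^(−6.37) = 4.266×10^-7
Ω = [Ca²⁺][CO3²⁻]/Ksp = (10.0×10^-3)(1.555×10^-4) / 4.266×10^-7 = 3.65

Ω = 3.65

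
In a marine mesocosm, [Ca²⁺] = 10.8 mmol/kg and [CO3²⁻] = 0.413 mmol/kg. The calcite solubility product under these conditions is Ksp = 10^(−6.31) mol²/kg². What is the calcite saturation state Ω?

Ksp = 10^(−6.31) = 4.898×10^-7
Ω = [Ca²⁺][CO3²⁻]/Ksp = (10.8×10^-3)(0.413×10^-3) / 4.898×10^-7 = 9.11

Ω = 9.11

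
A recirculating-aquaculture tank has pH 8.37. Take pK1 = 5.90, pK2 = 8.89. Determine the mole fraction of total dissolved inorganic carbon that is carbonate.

α₂ = 1 / (1 + [H⁺]/K2 + [H⁺]²/(K1K2)) = 1 / (1 + 10^+0.52 + 10^-1.95)
   = 1 / (1 + 3.3113 + 0.011220) = 1/4.3225 = 0.2313

α₂ = 0.231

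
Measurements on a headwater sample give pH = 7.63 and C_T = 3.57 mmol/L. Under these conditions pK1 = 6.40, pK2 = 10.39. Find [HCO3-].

[HCO3⁻] = 3.37 mmol/L

α₁ = 1 / (1 + [H⁺]/K1 + K2/[H⁺]) = 1 / (1 + 10^-1.23 + 10^-2.76)
   = 1 / (1 + 0.058884 + 0.0017378) = 1/1.0606 = 0.9428
[HCO3⁻] = α₁ × DIC = 0.9428 × 3.57 = 3.37 mmol/L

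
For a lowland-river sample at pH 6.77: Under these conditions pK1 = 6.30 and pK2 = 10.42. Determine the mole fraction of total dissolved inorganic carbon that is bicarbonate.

α₁ = 1 / (1 + [H⁺]/K1 + K2/[H⁺]) = 1 / (1 + 10^-0.47 + 10^-3.65)
   = 1 / (1 + 0.33884 + 0.00022387) = 1/1.3391 = 0.7468

α₁ = 0.747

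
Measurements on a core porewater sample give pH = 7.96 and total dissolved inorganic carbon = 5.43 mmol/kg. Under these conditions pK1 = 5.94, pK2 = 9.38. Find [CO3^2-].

α₂ = 1 / (1 + [H⁺]/K2 + [H⁺]²/(K1K2)) = 1 / (1 + 10^+1.42 + 10^-0.60)
   = 1 / (1 + 26.303 + 0.25119) = 1/27.554 = 0.03629
[CO3²⁻] = α₂ × DIC = 0.03629 × 5.43 = 0.197 mmol/kg

[CO3²⁻] = 0.197 mmol/kg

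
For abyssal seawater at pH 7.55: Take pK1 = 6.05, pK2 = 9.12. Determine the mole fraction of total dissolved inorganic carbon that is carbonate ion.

α₂ = 0.0254

α₂ = 1 / (1 + [H⁺]/K2 + [H⁺]²/(K1K2)) = 1 / (1 + 10^+1.57 + 10^+0.07)
   = 1 / (1 + 37.154 + 1.1749) = 1/39.328 = 0.02543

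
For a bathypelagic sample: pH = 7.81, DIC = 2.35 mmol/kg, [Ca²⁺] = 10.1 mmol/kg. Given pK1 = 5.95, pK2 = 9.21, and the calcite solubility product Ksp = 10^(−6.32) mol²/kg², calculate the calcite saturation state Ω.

Ω = 1.87

α₂ = 1 / (1 + [H⁺]/K2 + [H⁺]²/(K1K2)) = 1 / (1 + 10^+1.40 + 10^-0.46)
   = 1 / (1 + 25.119 + 0.34674) = 1/26.466 = 0.03778
[CO3²⁻] = α₂ × DIC = 0.03778 × 2.35 = 0.08879 mmol/kg
Ksp = 10^(−6.32) = 4.786×10^-7
Ω = [Ca²⁺][CO3²⁻]/Ksp = (10.1×10^-3)(8.879×10^-5) / 4.786×10^-7 = 1.87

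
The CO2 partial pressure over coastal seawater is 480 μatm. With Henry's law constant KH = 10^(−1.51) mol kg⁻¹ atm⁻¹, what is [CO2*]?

[CO2*] = 14.8 μmol/kg

KH = 10^(−1.51) = 3.090×10^-2 mol kg⁻¹ atm⁻¹
[CO2*] = KH · pCO2 = 3.090×10^-2 × 480×10^-6 atm = 1.48×10^-5 mol/kg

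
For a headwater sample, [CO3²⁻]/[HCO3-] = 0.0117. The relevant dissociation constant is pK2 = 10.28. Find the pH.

From K2 = [H⁺][CO3²⁻]/[HCO3-]:  pH = pK2 + log₁₀([CO3²⁻]/[HCO3-])
log₁₀(0.0117) = -1.932
pH = 10.28 + (-1.932) = 8.35

pH = 8.35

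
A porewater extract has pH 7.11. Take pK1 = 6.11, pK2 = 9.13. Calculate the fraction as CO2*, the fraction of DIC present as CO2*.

α₀ = 1 / (1 + K1/[H⁺] + K1K2/[H⁺]²) = 1 / (1 + 10^+1.00 + 10^-1.02)
   = 1 / (1 + 10.000 + 0.095499) = 1/11.095 = 0.09013

α₀ = 0.0901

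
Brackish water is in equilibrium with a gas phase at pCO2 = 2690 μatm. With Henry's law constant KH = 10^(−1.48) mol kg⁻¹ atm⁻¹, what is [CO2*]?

[CO2*] = 89.1 μmol/kg

KH = 10^(−1.48) = 3.311×10^-2 mol kg⁻¹ atm⁻¹
[CO2*] = KH · pCO2 = 3.311×10^-2 × 2690×10^-6 atm = 8.91×10^-5 mol/kg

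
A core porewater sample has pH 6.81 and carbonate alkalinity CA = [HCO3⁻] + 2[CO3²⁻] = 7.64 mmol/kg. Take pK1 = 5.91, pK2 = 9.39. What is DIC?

DIC = 8.58 mmol/kg

CA = [HCO3⁻] + 2[CO3²⁻] = (α₁ + 2α₂)·DIC
At pH 6.81: [H⁺]/K1 = 10^-0.90 = 0.12589, K2/[H⁺] = 10^-2.58 = 0.0026303
α₁ = 1/(1 + 0.12589 + 0.0026303) = 1/1.1285 = 0.8861; α₂ = α₁·K2/[H⁺] = 0.002331
α₁ + 2α₂ = 0.8908
DIC = CA / (α₁ + 2α₂) = 7.64 / 0.8908 = 8.58 mmol/kg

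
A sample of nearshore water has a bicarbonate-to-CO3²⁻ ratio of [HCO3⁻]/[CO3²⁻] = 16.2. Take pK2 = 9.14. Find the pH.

pH = 7.93

From K2 = [H⁺][CO3²⁻]/[HCO3⁻]:  pH = pK2 − log₁₀([HCO3⁻]/[CO3²⁻])
log₁₀(16.2) = +1.210
pH = 9.14 − (+1.210) = 7.93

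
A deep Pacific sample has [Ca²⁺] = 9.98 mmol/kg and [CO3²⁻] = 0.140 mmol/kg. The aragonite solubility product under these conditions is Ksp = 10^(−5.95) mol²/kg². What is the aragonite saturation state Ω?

Ω = 1.25

Ksp = 10^(−5.95) = 1.122×10^-6
Ω = [Ca²⁺][CO3²⁻]/Ksp = (9.98×10^-3)(0.140×10^-3) / 1.122×10^-6 = 1.25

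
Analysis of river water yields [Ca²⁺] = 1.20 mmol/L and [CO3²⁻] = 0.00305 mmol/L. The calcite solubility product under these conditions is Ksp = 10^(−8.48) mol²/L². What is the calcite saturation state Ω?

Ksp = 10^(−8.48) = 3.311×10^-9
Ω = [Ca²⁺][CO3²⁻]/Ksp = (1.20×10^-3)(0.00305×10^-3) / 3.311×10^-9 = 1.11

Ω = 1.11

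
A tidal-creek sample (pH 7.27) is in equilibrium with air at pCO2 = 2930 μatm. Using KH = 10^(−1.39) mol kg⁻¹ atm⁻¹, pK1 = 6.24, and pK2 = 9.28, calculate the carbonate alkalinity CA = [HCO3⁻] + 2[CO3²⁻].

CA = 1.30 mmol/kg

[CO2*] = KH · pCO2 = 10^(−1.39) × 2930×10^-6 = 1.194×10^-4 mol/kg
α₀ = 1/(1 + K1/[H⁺] + K1K2/[H⁺]²) = 1/(1 + 10^+1.03 + 10^-0.98) = 0.08460
DIC = [CO2*]/α₀ = 1.194×10^-4 / 0.08460 = 1.411 mmol/kg
CA = (α₁ + 2α₂)·DIC = (0.9065 + 2×0.008859) × 1.411 = 1.30 mmol/kg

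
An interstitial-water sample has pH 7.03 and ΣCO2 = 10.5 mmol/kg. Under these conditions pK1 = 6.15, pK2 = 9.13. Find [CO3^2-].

[CO3²⁻] = 0.0732 mmol/kg

α₂ = 1 / (1 + [H⁺]/K2 + [H⁺]²/(K1K2)) = 1 / (1 + 10^+2.10 + 10^+1.22)
   = 1 / (1 + 125.89 + 16.596) = 1/143.49 = 0.006969
[CO3²⁻] = α₂ × DIC = 0.006969 × 10.5 = 0.0732 mmol/kg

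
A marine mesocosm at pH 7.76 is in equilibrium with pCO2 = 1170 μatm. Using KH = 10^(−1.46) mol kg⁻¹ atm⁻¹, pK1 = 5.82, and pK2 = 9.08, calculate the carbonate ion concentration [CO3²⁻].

[CO3²⁻] = 0.169 mmol/kg

[CO2*] = KH · pCO2 = 10^(−1.46) × 1170×10^-6 = 4.057×10^-5 mol/kg
α₀ = 1/(1 + K1/[H⁺] + K1K2/[H⁺]²) = 1/(1 + 10^+1.94 + 10^+0.62) = 0.01084
DIC = [CO2*]/α₀ = 4.057×10^-5 / 0.01084 = 3.743 mmol/kg
[CO3²⁻] = α₂·DIC; α₂ = 0.04518, so [CO3²⁻] = 0.04518 × 3.743 = 0.169 mmol/kg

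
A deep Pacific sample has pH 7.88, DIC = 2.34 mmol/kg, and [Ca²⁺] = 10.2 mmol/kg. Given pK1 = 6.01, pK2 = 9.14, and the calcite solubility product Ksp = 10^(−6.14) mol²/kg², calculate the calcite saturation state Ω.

α₂ = 1 / (1 + [H⁺]/K2 + [H⁺]²/(K1K2)) = 1 / (1 + 10^+1.26 + 10^-0.61)
   = 1 / (1 + 18.197 + 0.24547) = 1/19.442 = 0.05143
[CO3²⁻] = α₂ × DIC = 0.05143 × 2.34 = 0.1204 mmol/kg
Ksp = 10^(−6.14) = 7.244×10^-7
Ω = [Ca²⁺][CO3²⁻]/Ksp = (10.2×10^-3)(1.204×10^-4) / 7.244×10^-7 = 1.69

Ω = 1.69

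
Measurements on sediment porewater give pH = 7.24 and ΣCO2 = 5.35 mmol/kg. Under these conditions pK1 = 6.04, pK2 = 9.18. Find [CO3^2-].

[CO3²⁻] = 0.0572 mmol/kg

α₂ = 1 / (1 + [H⁺]/K2 + [H⁺]²/(K1K2)) = 1 / (1 + 10^+1.94 + 10^+0.74)
   = 1 / (1 + 87.096 + 5.4954) = 1/93.592 = 0.01068
[CO3²⁻] = α₂ × DIC = 0.01068 × 5.35 = 0.0572 mmol/kg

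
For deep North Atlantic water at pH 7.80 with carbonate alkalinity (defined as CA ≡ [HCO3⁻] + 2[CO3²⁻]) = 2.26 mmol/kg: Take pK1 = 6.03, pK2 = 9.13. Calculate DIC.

CA = [HCO3⁻] + 2[CO3²⁻] = (α₁ + 2α₂)·DIC
At pH 7.80: [H⁺]/K1 = 10^-1.77 = 0.016982, K2/[H⁺] = 10^-1.33 = 0.046774
α₁ = 1/(1 + 0.016982 + 0.046774) = 1/1.0638 = 0.9401; α₂ = α₁·K2/[H⁺] = 0.04397
α₁ + 2α₂ = 1.0280
DIC = CA / (α₁ + 2α₂) = 2.26 / 1.0280 = 2.20 mmol/kg

DIC = 2.20 mmol/kg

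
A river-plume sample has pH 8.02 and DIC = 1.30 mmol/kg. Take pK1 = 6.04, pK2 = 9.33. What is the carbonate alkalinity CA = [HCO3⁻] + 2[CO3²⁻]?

CA = [HCO3⁻] + 2[CO3²⁻] = (α₁ + 2α₂)·DIC
At pH 8.02: [H⁺]/K1 = 10^-1.98 = 0.010471, K2/[H⁺] = 10^-1.31 = 0.048978
α₁ = 1/(1 + 0.010471 + 0.048978) = 1/1.0594 = 0.9439; α₂ = α₁·K2/[H⁺] = 0.04623
α₁ + 2α₂ = 1.0363
CA = 1.0363 × 1.30 = 1.35 mmol/kg

CA = 1.35 mmol/kg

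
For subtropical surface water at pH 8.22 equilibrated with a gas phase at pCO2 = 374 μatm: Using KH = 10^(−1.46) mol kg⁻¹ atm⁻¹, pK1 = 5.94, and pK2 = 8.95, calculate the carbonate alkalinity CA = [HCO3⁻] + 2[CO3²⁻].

CA = 3.39 mmol/kg

[CO2*] = KH · pCO2 = 10^(−1.46) × 374×10^-6 = 1.297×10^-5 mol/kg
α₀ = 1/(1 + K1/[H⁺] + K1K2/[H⁺]²) = 1/(1 + 10^+2.28 + 10^+1.55) = 0.004405
DIC = [CO2*]/α₀ = 1.297×10^-5 / 0.004405 = 2.944 mmol/kg
CA = (α₁ + 2α₂)·DIC = (0.8393 + 2×0.1563) × 2.944 = 3.39 mmol/kg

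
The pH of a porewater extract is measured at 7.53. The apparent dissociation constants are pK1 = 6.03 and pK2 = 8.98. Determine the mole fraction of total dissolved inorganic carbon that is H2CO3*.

α₀ = 1 / (1 + K1/[H⁺] + K1K2/[H⁺]²) = 1 / (1 + 10^+1.50 + 10^+0.05)
   = 1 / (1 + 31.623 + 1.1220) = 1/33.745 = 0.02963

α₀ = 0.0296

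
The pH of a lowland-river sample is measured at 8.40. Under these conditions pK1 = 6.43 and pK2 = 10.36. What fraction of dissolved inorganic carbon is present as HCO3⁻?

α₁ = 0.979

α₁ = 1 / (1 + [H⁺]/K1 + K2/[H⁺]) = 1 / (1 + 10^-1.97 + 10^-1.96)
   = 1 / (1 + 0.010715 + 0.010965) = 1/1.0217 = 0.9788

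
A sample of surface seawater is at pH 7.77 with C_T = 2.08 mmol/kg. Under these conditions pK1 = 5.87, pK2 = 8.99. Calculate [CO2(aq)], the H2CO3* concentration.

[CO2*] = 0.0244 mmol/kg

α₀ = 1 / (1 + K1/[H⁺] + K1K2/[H⁺]²) = 1 / (1 + 10^+1.90 + 10^+0.68)
   = 1 / (1 + 79.433 + 4.7863) = 1/85.219 = 0.01173
[CO2*] = α₀ × DIC = 0.01173 × 2.08 = 0.0244 mmol/kg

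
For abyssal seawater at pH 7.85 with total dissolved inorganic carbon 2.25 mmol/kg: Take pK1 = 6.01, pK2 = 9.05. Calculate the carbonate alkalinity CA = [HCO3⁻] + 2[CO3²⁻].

CA = [HCO3⁻] + 2[CO3²⁻] = (α₁ + 2α₂)·DIC
At pH 7.85: [H⁺]/K1 = 10^-1.84 = 0.014454, K2/[H⁺] = 10^-1.20 = 0.063096
α₁ = 1/(1 + 0.014454 + 0.063096) = 1/1.0776 = 0.9280; α₂ = α₁·K2/[H⁺] = 0.05855
α₁ + 2α₂ = 1.0451
CA = 1.0451 × 2.25 = 2.35 mmol/kg

CA = 2.35 mmol/kg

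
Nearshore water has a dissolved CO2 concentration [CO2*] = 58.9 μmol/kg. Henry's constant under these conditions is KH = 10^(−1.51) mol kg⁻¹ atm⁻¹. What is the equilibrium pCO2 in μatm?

pCO2 = 1910 μatm

KH = 10^(−1.51) = 3.090×10^-2 mol kg⁻¹ atm⁻¹
pCO2 = [CO2*]/KH = 58.9×10^-6 / 3.090×10^-2 = 1.91×10^-3 atm = 1910 μatm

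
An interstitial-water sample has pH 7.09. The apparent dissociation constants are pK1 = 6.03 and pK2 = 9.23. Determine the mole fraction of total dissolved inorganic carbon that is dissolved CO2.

α₀ = 1 / (1 + K1/[H⁺] + K1K2/[H⁺]²) = 1 / (1 + 10^+1.06 + 10^-1.08)
   = 1 / (1 + 11.482 + 0.083176) = 1/12.565 = 0.07959

α₀ = 0.0796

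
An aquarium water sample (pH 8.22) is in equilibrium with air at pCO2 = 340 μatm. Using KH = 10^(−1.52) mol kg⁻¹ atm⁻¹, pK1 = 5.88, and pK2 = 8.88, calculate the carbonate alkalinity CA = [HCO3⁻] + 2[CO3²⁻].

CA = 3.23 mmol/kg

[CO2*] = KH · pCO2 = 10^(−1.52) × 340×10^-6 = 1.027×10^-5 mol/kg
α₀ = 1/(1 + K1/[H⁺] + K1K2/[H⁺]²) = 1/(1 + 10^+2.34 + 10^+1.68) = 0.003736
DIC = [CO2*]/α₀ = 1.027×10^-5 / 0.003736 = 2.748 mmol/kg
CA = (α₁ + 2α₂)·DIC = (0.8174 + 2×0.1788) × 2.748 = 3.23 mmol/kg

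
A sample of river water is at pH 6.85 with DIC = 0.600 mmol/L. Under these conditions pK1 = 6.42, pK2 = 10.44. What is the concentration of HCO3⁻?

[HCO3⁻] = 0.437 mmol/L

α₁ = 1 / (1 + [H⁺]/K1 + K2/[H⁺]) = 1 / (1 + 10^-0.43 + 10^-3.59)
   = 1 / (1 + 0.37154 + 0.00025704) = 1/1.3718 = 0.7290
[HCO3⁻] = α₁ × DIC = 0.7290 × 0.600 = 0.437 mmol/L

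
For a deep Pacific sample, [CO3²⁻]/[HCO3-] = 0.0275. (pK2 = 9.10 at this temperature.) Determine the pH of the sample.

From K2 = [H⁺][CO3²⁻]/[HCO3-]:  pH = pK2 + log₁₀([CO3²⁻]/[HCO3-])
log₁₀(0.0275) = -1.561
pH = 9.10 + (-1.561) = 7.54

pH = 7.54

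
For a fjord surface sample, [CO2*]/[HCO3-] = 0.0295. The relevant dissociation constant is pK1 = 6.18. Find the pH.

From K1 = [H⁺][HCO3-]/[CO2*]:  pH = pK1 − log₁₀([CO2*]/[HCO3-])
log₁₀(0.0295) = -1.530
pH = 6.18 − (-1.530) = 7.71

pH = 7.71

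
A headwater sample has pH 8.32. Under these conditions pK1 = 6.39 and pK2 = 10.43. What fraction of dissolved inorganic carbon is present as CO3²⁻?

α₂ = 1 / (1 + [H⁺]/K2 + [H⁺]²/(K1K2)) = 1 / (1 + 10^+2.11 + 10^+0.18)
   = 1 / (1 + 128.82 + 1.5136) = 1/131.34 = 0.007614

α₂ = 0.00761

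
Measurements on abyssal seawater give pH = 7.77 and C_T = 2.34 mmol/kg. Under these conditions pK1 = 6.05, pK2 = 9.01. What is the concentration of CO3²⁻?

[CO3²⁻] = 0.125 mmol/kg

α₂ = 1 / (1 + [H⁺]/K2 + [H⁺]²/(K1K2)) = 1 / (1 + 10^+1.24 + 10^-0.48)
   = 1 / (1 + 17.378 + 0.33113) = 1/18.709 = 0.05345
[CO3²⁻] = α₂ × DIC = 0.05345 × 2.34 = 0.125 mmol/kg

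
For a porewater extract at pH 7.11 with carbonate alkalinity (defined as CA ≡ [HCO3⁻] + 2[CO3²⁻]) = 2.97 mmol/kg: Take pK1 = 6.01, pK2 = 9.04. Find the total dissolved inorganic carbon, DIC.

CA = [HCO3⁻] + 2[CO3²⁻] = (α₁ + 2α₂)·DIC
At pH 7.11: [H⁺]/K1 = 10^-1.10 = 0.079433, K2/[H⁺] = 10^-1.93 = 0.011749
α₁ = 1/(1 + 0.079433 + 0.011749) = 1/1.0912 = 0.9164; α₂ = α₁·K2/[H⁺] = 0.01077
α₁ + 2α₂ = 0.9380
DIC = CA / (α₁ + 2α₂) = 2.97 / 0.9380 = 3.17 mmol/kg

DIC = 3.17 mmol/kg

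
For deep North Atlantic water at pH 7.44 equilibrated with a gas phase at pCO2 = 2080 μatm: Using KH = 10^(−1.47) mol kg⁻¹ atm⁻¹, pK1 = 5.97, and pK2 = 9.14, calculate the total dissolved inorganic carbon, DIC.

[CO2*] = KH · pCO2 = 10^(−1.47) × 2080×10^-6 = 7.048×10^-5 mol/kg
α₀ = 1/(1 + K1/[H⁺] + K1K2/[H⁺]²) = 1/(1 + 10^+1.47 + 10^-0.23) = 0.03215
DIC = [CO2*]/α₀ = 7.048×10^-5 / 0.03215 = 2.19 mmol/kg

DIC = 2.19 mmol/kg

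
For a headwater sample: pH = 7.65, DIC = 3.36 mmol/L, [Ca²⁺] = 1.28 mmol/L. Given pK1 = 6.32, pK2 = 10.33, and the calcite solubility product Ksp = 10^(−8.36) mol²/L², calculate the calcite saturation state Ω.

Ω = 1.96

α₂ = 1 / (1 + [H⁺]/K2 + [H⁺]²/(K1K2)) = 1 / (1 + 10^+2.68 + 10^+1.35)
   = 1 / (1 + 478.63 + 22.387) = 1/502.02 = 0.001992
[CO3²⁻] = α₂ × DIC = 0.001992 × 3.36 = 0.006693 mmol/L = 6.693 μmol/L
Ksp = 10^(−8.36) = 4.365×10^-9
Ω = [Ca²⁺][CO3²⁻]/Ksp = (1.28×10^-3)(6.693×10^-6) / 4.365×10^-9 = 1.96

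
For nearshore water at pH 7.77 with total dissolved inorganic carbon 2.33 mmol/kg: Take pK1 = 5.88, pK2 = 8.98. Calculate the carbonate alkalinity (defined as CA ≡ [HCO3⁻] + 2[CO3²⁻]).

CA = [HCO3⁻] + 2[CO3²⁻] = (α₁ + 2α₂)·DIC
At pH 7.77: [H⁺]/K1 = 10^-1.89 = 0.012882, K2/[H⁺] = 10^-1.21 = 0.061660
α₁ = 1/(1 + 0.012882 + 0.061660) = 1/1.0745 = 0.9306; α₂ = α₁·K2/[H⁺] = 0.05738
α₁ + 2α₂ = 1.0454
CA = 1.0454 × 2.33 = 2.44 mmol/kg

CA = 2.44 mmol/kg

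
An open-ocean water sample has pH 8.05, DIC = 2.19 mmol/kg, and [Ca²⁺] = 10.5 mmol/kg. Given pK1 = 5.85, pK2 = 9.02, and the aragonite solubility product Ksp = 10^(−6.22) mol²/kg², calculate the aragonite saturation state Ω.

α₂ = 1 / (1 + [H⁺]/K2 + [H⁺]²/(K1K2)) = 1 / (1 + 10^+0.97 + 10^-1.23)
   = 1 / (1 + 9.3325 + 0.058884) = 1/10.391 = 0.09623
[CO3²⁻] = α₂ × DIC = 0.09623 × 2.19 = 0.2108 mmol/kg
Ksp = 10^(−6.22) = 6.026×10^-7
Ω = [Ca²⁺][CO3²⁻]/Ksp = (10.5×10^-3)(2.108×10^-4) / 6.026×10^-7 = 3.67

Ω = 3.67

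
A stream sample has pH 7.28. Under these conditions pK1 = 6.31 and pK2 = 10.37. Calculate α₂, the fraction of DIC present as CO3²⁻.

α₂ = 1 / (1 + [H⁺]/K2 + [H⁺]²/(K1K2)) = 1 / (1 + 10^+3.09 + 10^+2.12)
   = 1 / (1 + 1230.3 + 131.83) = 1/1363.1 = 0.0007336

α₂ = 0.000734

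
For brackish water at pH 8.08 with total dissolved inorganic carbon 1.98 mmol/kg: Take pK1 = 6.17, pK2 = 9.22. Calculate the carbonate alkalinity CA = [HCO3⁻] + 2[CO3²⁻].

CA = [HCO3⁻] + 2[CO3²⁻] = (α₁ + 2α₂)·DIC
At pH 8.08: [H⁺]/K1 = 10^-1.91 = 0.012303, K2/[H⁺] = 10^-1.14 = 0.072444
α₁ = 1/(1 + 0.012303 + 0.072444) = 1/1.0847 = 0.9219; α₂ = α₁·K2/[H⁺] = 0.06678
α₁ + 2α₂ = 1.0554
CA = 1.0554 × 1.98 = 2.09 mmol/kg

CA = 2.09 mmol/kg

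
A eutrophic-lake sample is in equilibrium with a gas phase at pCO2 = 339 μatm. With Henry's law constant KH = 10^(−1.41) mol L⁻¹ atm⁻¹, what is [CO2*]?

[CO2*] = 13.2 μmol/L

KH = 10^(−1.41) = 3.890×10^-2 mol L⁻¹ atm⁻¹
[CO2*] = KH · pCO2 = 3.890×10^-2 × 339×10^-6 atm = 1.32×10^-5 mol/L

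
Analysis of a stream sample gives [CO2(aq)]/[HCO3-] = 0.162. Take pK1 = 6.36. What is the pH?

pH = 7.15

From K1 = [H⁺][HCO3-]/[CO2(aq)]:  pH = pK1 − log₁₀([CO2(aq)]/[HCO3-])
log₁₀(0.162) = -0.790
pH = 6.36 − (-0.790) = 7.15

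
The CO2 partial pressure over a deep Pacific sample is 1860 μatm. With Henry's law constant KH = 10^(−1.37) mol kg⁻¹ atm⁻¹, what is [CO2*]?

KH = 10^(−1.37) = 4.266×10^-2 mol kg⁻¹ atm⁻¹
[CO2*] = KH · pCO2 = 4.266×10^-2 × 1860×10^-6 atm = 7.93×10^-5 mol/kg

[CO2*] = 79.3 μmol/kg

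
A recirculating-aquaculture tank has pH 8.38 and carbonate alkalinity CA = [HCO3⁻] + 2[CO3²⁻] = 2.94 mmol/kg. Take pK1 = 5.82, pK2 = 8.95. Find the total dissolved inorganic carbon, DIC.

CA = [HCO3⁻] + 2[CO3²⁻] = (α₁ + 2α₂)·DIC
At pH 8.38: [H⁺]/K1 = 10^-2.56 = 0.0027542, K2/[H⁺] = 10^-0.57 = 0.26915
α₁ = 1/(1 + 0.0027542 + 0.26915) = 1/1.2719 = 0.7862; α₂ = α₁·K2/[H⁺] = 0.2116
α₁ + 2α₂ = 1.2094
DIC = CA / (α₁ + 2α₂) = 2.94 / 1.2094 = 2.43 mmol/kg

DIC = 2.43 mmol/kg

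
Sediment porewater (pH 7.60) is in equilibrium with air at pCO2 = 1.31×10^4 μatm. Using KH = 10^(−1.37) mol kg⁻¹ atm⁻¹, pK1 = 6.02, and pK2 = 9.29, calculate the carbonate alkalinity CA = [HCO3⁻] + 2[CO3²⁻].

CA = 22.1 mmol/kg

[CO2*] = KH · pCO2 = 10^(−1.37) × 1.31×10^4×10^-6 = 5.588×10^-4 mol/kg
α₀ = 1/(1 + K1/[H⁺] + K1K2/[H⁺]²) = 1/(1 + 10^+1.58 + 10^-0.11) = 0.02513
DIC = [CO2*]/α₀ = 5.588×10^-4 / 0.02513 = 22.24 mmol/kg
CA = (α₁ + 2α₂)·DIC = (0.9554 + 2×0.01951) × 22.24 = 22.1 mmol/kg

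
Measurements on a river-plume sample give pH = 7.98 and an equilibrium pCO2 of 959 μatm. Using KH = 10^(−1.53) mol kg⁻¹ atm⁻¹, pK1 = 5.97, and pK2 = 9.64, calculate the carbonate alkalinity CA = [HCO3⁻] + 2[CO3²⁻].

CA = 3.02 mmol/kg

[CO2*] = KH · pCO2 = 10^(−1.53) × 959×10^-6 = 2.830×10^-5 mol/kg
α₀ = 1/(1 + K1/[H⁺] + K1K2/[H⁺]²) = 1/(1 + 10^+2.01 + 10^+0.35) = 0.009473
DIC = [CO2*]/α₀ = 2.830×10^-5 / 0.009473 = 2.988 mmol/kg
CA = (α₁ + 2α₂)·DIC = (0.9693 + 2×0.02121) × 2.988 = 3.02 mmol/kg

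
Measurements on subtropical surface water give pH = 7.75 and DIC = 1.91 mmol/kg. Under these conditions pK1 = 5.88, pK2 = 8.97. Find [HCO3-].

α₁ = 1 / (1 + [H⁺]/K1 + K2/[H⁺]) = 1 / (1 + 10^-1.87 + 10^-1.22)
   = 1 / (1 + 0.013490 + 0.060256) = 1/1.0737 = 0.9313
[HCO3⁻] = α₁ × DIC = 0.9313 × 1.91 = 1.78 mmol/kg

[HCO3⁻] = 1.78 mmol/kg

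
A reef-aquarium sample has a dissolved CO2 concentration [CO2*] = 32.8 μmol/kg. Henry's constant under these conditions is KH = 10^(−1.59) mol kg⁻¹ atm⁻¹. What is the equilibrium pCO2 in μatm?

KH = 10^(−1.59) = 2.570×10^-2 mol kg⁻¹ atm⁻¹
pCO2 = [CO2*]/KH = 32.8×10^-6 / 2.570×10^-2 = 1.28×10^-3 atm = 1280 μatm

pCO2 = 1280 μatm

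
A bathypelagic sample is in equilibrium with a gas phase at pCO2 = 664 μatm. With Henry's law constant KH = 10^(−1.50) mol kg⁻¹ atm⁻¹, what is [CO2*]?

KH = 10^(−1.50) = 3.162×10^-2 mol kg⁻¹ atm⁻¹
[CO2*] = KH · pCO2 = 3.162×10^-2 × 664×10^-6 atm = 2.10×10^-5 mol/kg

[CO2*] = 21.0 μmol/kg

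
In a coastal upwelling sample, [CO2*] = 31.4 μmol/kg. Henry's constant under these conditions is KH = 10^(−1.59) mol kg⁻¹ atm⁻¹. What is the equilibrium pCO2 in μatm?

KH = 10^(−1.59) = 2.570×10^-2 mol kg⁻¹ atm⁻¹
pCO2 = [CO2*]/KH = 31.4×10^-6 / 2.570×10^-2 = 1.22×10^-3 atm = 1220 μatm

pCO2 = 1220 μatm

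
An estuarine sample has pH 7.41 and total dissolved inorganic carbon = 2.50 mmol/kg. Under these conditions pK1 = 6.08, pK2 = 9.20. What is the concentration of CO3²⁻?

[CO3²⁻] = 0.0381 mmol/kg

α₂ = 1 / (1 + [H⁺]/K2 + [H⁺]²/(K1K2)) = 1 / (1 + 10^+1.79 + 10^+0.46)
   = 1 / (1 + 61.660 + 2.8840) = 1/65.544 = 0.01526
[CO3²⁻] = α₂ × DIC = 0.01526 × 2.50 = 0.0381 mmol/kg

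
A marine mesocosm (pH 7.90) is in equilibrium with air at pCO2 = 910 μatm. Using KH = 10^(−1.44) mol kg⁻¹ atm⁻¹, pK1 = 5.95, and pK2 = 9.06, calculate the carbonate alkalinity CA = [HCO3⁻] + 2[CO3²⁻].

[CO2*] = KH · pCO2 = 10^(−1.44) × 910×10^-6 = 3.304×10^-5 mol/kg
α₀ = 1/(1 + K1/[H⁺] + K1K2/[H⁺]²) = 1/(1 + 10^+1.95 + 10^+0.79) = 0.01039
DIC = [CO2*]/α₀ = 3.304×10^-5 / 0.01039 = 3.181 mmol/kg
CA = (α₁ + 2α₂)·DIC = (0.9256 + 2×0.06403) × 3.181 = 3.35 mmol/kg

CA = 3.35 mmol/kg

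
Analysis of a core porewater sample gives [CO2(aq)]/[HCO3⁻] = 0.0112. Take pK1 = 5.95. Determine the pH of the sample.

From K1 = [H⁺][HCO3⁻]/[CO2(aq)]:  pH = pK1 − log₁₀([CO2(aq)]/[HCO3⁻])
log₁₀(0.0112) = -1.951
pH = 5.95 − (-1.951) = 7.90

pH = 7.90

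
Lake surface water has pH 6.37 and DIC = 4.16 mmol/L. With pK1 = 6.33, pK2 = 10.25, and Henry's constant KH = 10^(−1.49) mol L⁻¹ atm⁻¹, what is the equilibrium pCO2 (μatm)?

pCO2 = 6.13×10^4 μatm

α₀ = 1 / (1 + K1/[H⁺] + K1K2/[H⁺]²) = 1 / (1 + 10^+0.04 + 10^-3.84)
   = 1 / (1 + 1.0965 + 0.00014454) = 1/2.0966 = 0.4770
[CO2*] = α₀ × DIC = 0.4770 × 4.16 = 1.984 mmol/L
pCO2 = [CO2*]/KH = 1.984×10^-3 / 3.236×10^-2 = 6.13×10^4 μatm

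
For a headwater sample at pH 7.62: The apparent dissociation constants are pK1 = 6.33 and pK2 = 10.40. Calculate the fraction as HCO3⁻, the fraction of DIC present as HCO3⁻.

α₁ = 0.950

α₁ = 1 / (1 + [H⁺]/K1 + K2/[H⁺]) = 1 / (1 + 10^-1.29 + 10^-2.78)
   = 1 / (1 + 0.051286 + 0.0016596) = 1/1.0529 = 0.9497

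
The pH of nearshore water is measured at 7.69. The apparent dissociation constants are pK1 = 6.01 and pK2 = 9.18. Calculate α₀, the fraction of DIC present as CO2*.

α₀ = 0.0198

α₀ = 1 / (1 + K1/[H⁺] + K1K2/[H⁺]²) = 1 / (1 + 10^+1.68 + 10^+0.19)
   = 1 / (1 + 47.863 + 1.5488) = 1/50.412 = 0.01984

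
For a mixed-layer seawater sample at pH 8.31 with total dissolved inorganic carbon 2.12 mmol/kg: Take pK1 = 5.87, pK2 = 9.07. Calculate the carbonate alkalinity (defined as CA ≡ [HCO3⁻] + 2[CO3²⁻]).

CA = [HCO3⁻] + 2[CO3²⁻] = (α₁ + 2α₂)·DIC
At pH 8.31: [H⁺]/K1 = 10^-2.44 = 0.0036308, K2/[H⁺] = 10^-0.76 = 0.17378
α₁ = 1/(1 + 0.0036308 + 0.17378) = 1/1.1774 = 0.8493; α₂ = α₁·K2/[H⁺] = 0.1476
α₁ + 2α₂ = 1.1445
CA = 1.1445 × 2.12 = 2.43 mmol/kg

CA = 2.43 mmol/kg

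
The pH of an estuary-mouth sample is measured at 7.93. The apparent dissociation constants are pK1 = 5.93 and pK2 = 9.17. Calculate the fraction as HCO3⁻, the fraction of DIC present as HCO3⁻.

α₁ = 0.937

α₁ = 1 / (1 + [H⁺]/K1 + K2/[H⁺]) = 1 / (1 + 10^-2.00 + 10^-1.24)
   = 1 / (1 + 0.010000 + 0.057544) = 1/1.0675 = 0.9367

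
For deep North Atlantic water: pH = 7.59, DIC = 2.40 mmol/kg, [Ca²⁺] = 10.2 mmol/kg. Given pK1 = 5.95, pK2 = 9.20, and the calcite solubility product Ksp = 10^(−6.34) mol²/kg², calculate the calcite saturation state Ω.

α₂ = 1 / (1 + [H⁺]/K2 + [H⁺]²/(K1K2)) = 1 / (1 + 10^+1.61 + 10^-0.03)
   = 1 / (1 + 40.738 + 0.93325) = 1/42.671 = 0.02343
[CO3²⁻] = α₂ × DIC = 0.02343 × 2.40 = 0.05624 mmol/kg
Ksp = 10^(−6.34) = 4.571×10^-7
Ω = [Ca²⁺][CO3²⁻]/Ksp = (10.2×10^-3)(5.624×10^-5) / 4.571×10^-7 = 1.26

Ω = 1.26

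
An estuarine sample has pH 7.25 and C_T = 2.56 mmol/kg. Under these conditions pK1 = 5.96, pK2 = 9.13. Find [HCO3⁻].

α₁ = 1 / (1 + [H⁺]/K1 + K2/[H⁺]) = 1 / (1 + 10^-1.29 + 10^-1.88)
   = 1 / (1 + 0.051286 + 0.013183) = 1/1.0645 = 0.9394
[HCO3⁻] = α₁ × DIC = 0.9394 × 2.56 = 2.40 mmol/kg

[HCO3⁻] = 2.40 mmol/kg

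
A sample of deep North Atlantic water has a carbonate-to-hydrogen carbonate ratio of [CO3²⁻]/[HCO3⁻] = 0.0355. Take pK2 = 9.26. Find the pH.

From K2 = [H⁺][CO3²⁻]/[HCO3⁻]:  pH = pK2 + log₁₀([CO3²⁻]/[HCO3⁻])
log₁₀(0.0355) = -1.450
pH = 9.26 + (-1.450) = 7.81

pH = 7.81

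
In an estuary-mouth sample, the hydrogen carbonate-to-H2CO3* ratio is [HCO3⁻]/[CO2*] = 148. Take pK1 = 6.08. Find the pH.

From K1 = [H⁺][HCO3⁻]/[CO2*]:  pH = pK1 + log₁₀([HCO3⁻]/[CO2*])
log₁₀(148) = +2.170
pH = 6.08 + (+2.170) = 8.25

pH = 8.25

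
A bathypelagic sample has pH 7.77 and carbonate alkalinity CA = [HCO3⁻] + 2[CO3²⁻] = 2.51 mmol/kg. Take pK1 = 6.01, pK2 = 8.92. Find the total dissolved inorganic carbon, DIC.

CA = [HCO3⁻] + 2[CO3²⁻] = (α₁ + 2α₂)·DIC
At pH 7.77: [H⁺]/K1 = 10^-1.76 = 0.017378, K2/[H⁺] = 10^-1.15 = 0.070795
α₁ = 1/(1 + 0.017378 + 0.070795) = 1/1.0882 = 0.9190; α₂ = α₁·K2/[H⁺] = 0.06506
α₁ + 2α₂ = 1.0491
DIC = CA / (α₁ + 2α₂) = 2.51 / 1.0491 = 2.39 mmol/kg

DIC = 2.39 mmol/kg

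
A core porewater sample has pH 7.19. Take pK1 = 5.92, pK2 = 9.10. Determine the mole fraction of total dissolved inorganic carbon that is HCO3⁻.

α₁ = 0.938

α₁ = 1 / (1 + [H⁺]/K1 + K2/[H⁺]) = 1 / (1 + 10^-1.27 + 10^-1.91)
   = 1 / (1 + 0.053703 + 0.012303) = 1/1.0660 = 0.9381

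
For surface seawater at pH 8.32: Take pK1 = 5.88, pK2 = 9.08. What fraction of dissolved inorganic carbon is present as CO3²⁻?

α₂ = 1 / (1 + [H⁺]/K2 + [H⁺]²/(K1K2)) = 1 / (1 + 10^+0.76 + 10^-1.68)
   = 1 / (1 + 5.7544 + 0.020893) = 1/6.7753 = 0.1476

α₂ = 0.148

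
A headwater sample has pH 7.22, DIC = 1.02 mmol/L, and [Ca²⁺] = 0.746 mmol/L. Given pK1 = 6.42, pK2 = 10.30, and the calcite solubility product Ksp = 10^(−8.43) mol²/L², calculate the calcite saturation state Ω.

α₂ = 1 / (1 + [H⁺]/K2 + [H⁺]²/(K1K2)) = 1 / (1 + 10^+3.08 + 10^+2.28)
   = 1 / (1 + 1202.3 + 190.55) = 1/1393.8 = 0.0007175
[CO3²⁻] = α₂ × DIC = 0.0007175 × 1.02 = 0.0007318 mmol/L = 0.7318 μmol/L
Ksp = 10^(−8.43) = 3.715×10^-9
Ω = [Ca²⁺][CO3²⁻]/Ksp = (0.746×10^-3)(7.318×10^-7) / 3.715×10^-9 = 0.147

Ω = 0.147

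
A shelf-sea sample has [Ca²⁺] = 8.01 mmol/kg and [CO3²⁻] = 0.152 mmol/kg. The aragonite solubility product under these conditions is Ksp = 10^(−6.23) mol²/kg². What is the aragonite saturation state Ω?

Ω = 2.07

Ksp = 10^(−6.23) = 5.888×10^-7
Ω = [Ca²⁺][CO3²⁻]/Ksp = (8.01×10^-3)(0.152×10^-3) / 5.888×10^-7 = 2.07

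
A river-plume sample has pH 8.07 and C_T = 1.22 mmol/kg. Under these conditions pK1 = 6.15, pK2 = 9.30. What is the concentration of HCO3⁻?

α₁ = 1 / (1 + [H⁺]/K1 + K2/[H⁺]) = 1 / (1 + 10^-1.92 + 10^-1.23)
   = 1 / (1 + 0.012023 + 0.058884) = 1/1.0709 = 0.9338
[HCO3⁻] = α₁ × DIC = 0.9338 × 1.22 = 1.14 mmol/kg

[HCO3⁻] = 1.14 mmol/kg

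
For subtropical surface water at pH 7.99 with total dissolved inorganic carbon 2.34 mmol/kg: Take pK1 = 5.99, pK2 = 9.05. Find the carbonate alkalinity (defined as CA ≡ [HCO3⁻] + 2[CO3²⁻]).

CA = 2.50 mmol/kg

CA = [HCO3⁻] + 2[CO3²⁻] = (α₁ + 2α₂)·DIC
At pH 7.99: [H⁺]/K1 = 10^-2.00 = 0.010000, K2/[H⁺] = 10^-1.06 = 0.087096
α₁ = 1/(1 + 0.010000 + 0.087096) = 1/1.0971 = 0.9115; α₂ = α₁·K2/[H⁺] = 0.07939
α₁ + 2α₂ = 1.0703
CA = 1.0703 × 2.34 = 2.50 mmol/kg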